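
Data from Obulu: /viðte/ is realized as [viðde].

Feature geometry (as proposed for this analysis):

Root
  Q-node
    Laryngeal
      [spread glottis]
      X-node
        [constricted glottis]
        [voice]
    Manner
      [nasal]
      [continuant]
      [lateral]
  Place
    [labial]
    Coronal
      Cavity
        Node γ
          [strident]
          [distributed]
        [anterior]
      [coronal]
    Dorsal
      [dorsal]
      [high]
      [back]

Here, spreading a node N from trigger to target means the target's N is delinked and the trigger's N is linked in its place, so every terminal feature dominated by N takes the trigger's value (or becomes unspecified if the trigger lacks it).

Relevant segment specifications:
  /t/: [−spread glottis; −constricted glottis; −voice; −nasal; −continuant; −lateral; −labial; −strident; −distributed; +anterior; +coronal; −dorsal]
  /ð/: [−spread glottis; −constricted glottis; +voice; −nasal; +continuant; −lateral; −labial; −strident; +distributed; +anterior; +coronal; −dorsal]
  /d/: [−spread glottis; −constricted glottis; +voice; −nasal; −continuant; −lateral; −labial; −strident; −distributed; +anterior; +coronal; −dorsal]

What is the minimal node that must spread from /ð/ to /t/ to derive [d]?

Feature comparison: [voice] differs between /t/ and [d]; the remaining terminals match.
Since just one terminal is affected and it takes /ð/'s value, spreading the terminal [voice] alone is sufficient and minimal.
Features on which the two segments disagree outside [voice], such as [continuant], [distributed], are unchanged — nothing dominating them spread, and [voice] is the minimal sufficient constituent.

[voice]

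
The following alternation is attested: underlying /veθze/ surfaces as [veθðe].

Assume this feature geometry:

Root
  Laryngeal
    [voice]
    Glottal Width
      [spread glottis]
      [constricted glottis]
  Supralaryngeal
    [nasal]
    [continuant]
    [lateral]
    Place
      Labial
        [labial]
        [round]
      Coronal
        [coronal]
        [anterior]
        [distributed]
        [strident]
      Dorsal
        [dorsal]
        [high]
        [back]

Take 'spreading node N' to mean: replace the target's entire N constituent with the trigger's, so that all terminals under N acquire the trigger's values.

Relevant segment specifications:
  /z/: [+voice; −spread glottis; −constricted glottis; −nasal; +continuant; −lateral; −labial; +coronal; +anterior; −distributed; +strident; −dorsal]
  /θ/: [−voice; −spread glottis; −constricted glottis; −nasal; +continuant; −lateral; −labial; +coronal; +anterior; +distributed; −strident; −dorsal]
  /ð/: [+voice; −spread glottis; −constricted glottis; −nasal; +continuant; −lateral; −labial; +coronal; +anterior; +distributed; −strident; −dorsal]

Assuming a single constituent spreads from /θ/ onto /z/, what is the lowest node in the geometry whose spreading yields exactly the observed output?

Coronal

Comparing /z/ with its surface form [ð], the features that change are [distributed], [strident].
The smallest constituent containing every changed terminal is Coronal — each of its daughters lacks at least one of the affected features.
Spreading Coronal from /θ/ overwrites each of those terminals with /θ/'s values, yielding exactly [ð].
[voice], a feature on which the two segments disagree outside Coronal, is unchanged — nothing dominating it spread, and Coronal is the minimal sufficient constituent.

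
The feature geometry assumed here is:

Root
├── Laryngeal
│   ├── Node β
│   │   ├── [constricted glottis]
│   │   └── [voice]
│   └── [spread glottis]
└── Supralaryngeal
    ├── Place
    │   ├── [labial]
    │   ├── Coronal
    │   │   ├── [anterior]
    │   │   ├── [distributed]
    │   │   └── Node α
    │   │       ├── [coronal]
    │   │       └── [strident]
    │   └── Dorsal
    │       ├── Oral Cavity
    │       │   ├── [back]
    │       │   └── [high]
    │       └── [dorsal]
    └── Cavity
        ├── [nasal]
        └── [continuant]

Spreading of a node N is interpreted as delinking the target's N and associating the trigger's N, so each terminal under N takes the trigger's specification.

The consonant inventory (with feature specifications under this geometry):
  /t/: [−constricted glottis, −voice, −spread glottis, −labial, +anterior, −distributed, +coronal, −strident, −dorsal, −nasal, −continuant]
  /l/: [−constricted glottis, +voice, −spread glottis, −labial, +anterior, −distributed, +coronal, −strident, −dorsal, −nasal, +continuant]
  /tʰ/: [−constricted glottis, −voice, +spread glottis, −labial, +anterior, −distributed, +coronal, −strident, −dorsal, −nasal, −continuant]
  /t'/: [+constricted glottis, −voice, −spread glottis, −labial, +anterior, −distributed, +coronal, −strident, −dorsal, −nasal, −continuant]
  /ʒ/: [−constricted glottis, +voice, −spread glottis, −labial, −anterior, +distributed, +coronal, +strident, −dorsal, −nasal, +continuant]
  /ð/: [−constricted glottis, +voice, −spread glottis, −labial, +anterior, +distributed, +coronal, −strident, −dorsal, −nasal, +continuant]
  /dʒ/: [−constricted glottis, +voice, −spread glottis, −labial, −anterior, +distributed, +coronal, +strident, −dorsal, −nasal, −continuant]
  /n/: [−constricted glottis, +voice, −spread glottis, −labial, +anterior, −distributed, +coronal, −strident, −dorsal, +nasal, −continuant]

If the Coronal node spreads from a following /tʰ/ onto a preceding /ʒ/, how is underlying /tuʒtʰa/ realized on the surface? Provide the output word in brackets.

Coronal immediately or transitively dominates [anterior], [distributed], [coronal], [strident].
After delinking /ʒ/'s Coronal and linking /tʰ/'s, the affected terminals become [+anterior], [−distributed], [+coronal], [−strident]; [constricted glottis], [voice], [spread glottis], … (outside Coronal) are retained from /ʒ/.
Among the inventory, only /l/ has exactly this specification, giving the surface form [tultʰa].

[tultʰa]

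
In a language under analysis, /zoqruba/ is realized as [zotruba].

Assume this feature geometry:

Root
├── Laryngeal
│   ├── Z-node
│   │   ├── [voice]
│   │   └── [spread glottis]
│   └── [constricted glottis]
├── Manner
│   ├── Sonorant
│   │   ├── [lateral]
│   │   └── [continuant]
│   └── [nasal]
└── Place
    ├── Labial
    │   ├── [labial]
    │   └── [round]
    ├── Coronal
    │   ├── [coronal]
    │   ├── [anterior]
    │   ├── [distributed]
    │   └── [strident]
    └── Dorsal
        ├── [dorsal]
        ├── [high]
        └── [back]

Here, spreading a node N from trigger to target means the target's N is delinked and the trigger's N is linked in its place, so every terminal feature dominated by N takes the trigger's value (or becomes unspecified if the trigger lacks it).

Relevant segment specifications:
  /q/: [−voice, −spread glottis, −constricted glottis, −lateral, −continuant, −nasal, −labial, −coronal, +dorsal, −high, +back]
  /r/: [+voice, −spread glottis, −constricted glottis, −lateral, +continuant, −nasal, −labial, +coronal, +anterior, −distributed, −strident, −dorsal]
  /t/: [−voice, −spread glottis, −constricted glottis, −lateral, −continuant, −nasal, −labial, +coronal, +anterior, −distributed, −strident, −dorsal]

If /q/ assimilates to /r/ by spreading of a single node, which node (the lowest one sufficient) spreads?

Place

The alternation /q/ → [t] changes [coronal], [anterior], [distributed], [strident], [dorsal], [high], [back] and nothing else.
Tracing each changed feature up the tree, the paths first meet at Place; any lower node misses at least one of them.
Delinking /q/'s Place and associating /r/'s Place gives precisely the feature bundle of [t].
[voice], [continuant] — on which /r/ differs from /q/ — are unchanged, so Root cannot have spread; the constituent is no larger than Place.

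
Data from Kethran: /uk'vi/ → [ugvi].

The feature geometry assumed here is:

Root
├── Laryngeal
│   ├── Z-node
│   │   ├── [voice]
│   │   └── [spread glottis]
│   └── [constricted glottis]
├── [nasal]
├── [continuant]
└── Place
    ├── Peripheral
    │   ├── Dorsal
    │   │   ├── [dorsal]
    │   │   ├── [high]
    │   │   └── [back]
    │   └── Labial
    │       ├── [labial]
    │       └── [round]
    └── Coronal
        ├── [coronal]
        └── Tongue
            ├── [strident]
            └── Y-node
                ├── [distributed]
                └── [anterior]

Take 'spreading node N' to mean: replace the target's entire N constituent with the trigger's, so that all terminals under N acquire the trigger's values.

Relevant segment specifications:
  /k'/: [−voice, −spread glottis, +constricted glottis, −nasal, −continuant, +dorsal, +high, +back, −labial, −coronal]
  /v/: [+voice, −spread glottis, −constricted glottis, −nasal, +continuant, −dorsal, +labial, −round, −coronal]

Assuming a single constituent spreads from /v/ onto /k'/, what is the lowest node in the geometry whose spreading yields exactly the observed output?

Laryngeal

The alternation /k'/ → [g] changes [voice], [constricted glottis] and nothing else.
The smallest constituent containing every changed terminal is Laryngeal — each of its daughters lacks at least one of the affected features.
Spreading Laryngeal from /v/ overwrites each of those terminals with /v/'s values, yielding exactly [g].
Had Root spread, [labial], [continuant] would have taken /v/'s values; they stay as in /k'/, confirming the spreading constituent is exactly Laryngeal.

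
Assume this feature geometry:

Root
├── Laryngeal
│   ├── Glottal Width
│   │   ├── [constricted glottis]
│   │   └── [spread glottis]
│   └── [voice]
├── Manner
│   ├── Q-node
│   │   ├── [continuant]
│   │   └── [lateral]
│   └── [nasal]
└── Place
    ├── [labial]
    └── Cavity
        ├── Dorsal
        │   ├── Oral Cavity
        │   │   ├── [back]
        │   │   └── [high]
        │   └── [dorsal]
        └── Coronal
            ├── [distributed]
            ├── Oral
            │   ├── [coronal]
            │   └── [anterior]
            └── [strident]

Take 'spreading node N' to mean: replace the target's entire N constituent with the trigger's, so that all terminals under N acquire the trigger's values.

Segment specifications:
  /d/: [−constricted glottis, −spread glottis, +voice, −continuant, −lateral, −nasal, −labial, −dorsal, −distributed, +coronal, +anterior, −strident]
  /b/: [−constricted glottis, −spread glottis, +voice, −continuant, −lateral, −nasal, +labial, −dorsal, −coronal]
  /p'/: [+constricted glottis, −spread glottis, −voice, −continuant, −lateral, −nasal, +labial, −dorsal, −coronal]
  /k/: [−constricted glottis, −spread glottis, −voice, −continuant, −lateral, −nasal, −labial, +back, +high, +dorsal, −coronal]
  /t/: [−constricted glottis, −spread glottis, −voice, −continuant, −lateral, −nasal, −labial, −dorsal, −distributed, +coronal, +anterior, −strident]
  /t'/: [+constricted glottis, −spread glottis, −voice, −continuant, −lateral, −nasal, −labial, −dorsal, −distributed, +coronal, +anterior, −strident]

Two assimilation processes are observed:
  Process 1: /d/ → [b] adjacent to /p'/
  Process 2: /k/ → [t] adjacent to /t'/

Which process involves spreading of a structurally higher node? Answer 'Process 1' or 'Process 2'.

Process 1: the features that change are [labial], [coronal], [anterior], [distributed], [strident]; the minimal node is Place (depth 1).
In Process 2, [coronal], [anterior], [distributed], [strident], [dorsal], [high], [back] change, so the minimal spreading node is Cavity at depth 2.
Depth 1 < depth 2; Process 1 involves the structurally higher constituent Place.

Process 1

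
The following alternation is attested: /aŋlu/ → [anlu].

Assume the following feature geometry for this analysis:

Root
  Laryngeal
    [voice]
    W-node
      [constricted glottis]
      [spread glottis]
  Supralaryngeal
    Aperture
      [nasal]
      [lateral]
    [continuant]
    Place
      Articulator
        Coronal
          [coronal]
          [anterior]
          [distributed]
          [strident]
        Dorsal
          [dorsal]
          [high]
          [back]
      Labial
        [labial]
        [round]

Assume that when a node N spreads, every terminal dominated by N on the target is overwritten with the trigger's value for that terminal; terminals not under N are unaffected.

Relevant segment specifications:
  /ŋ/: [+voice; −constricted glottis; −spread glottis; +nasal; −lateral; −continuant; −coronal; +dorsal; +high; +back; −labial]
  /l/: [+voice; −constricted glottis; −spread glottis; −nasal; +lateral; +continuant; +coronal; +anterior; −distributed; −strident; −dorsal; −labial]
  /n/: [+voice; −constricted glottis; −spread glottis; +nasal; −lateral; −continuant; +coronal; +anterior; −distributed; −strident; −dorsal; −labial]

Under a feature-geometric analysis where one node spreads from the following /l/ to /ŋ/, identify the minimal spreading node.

The alternation /ŋ/ → [n] changes [coronal], [anterior], [distributed], [strident], [dorsal], [high], [back] and nothing else.
Tracing each changed feature up the tree, the paths first meet at Articulator; any lower node misses at least one of them.
Delinking /ŋ/'s Articulator and associating /l/'s Articulator gives precisely the feature bundle of [n].
Features on which the two segments disagree outside Articulator, such as [nasal], [continuant], are unchanged — nothing dominating them spread, and Articulator is the minimal sufficient constituent.

Articulator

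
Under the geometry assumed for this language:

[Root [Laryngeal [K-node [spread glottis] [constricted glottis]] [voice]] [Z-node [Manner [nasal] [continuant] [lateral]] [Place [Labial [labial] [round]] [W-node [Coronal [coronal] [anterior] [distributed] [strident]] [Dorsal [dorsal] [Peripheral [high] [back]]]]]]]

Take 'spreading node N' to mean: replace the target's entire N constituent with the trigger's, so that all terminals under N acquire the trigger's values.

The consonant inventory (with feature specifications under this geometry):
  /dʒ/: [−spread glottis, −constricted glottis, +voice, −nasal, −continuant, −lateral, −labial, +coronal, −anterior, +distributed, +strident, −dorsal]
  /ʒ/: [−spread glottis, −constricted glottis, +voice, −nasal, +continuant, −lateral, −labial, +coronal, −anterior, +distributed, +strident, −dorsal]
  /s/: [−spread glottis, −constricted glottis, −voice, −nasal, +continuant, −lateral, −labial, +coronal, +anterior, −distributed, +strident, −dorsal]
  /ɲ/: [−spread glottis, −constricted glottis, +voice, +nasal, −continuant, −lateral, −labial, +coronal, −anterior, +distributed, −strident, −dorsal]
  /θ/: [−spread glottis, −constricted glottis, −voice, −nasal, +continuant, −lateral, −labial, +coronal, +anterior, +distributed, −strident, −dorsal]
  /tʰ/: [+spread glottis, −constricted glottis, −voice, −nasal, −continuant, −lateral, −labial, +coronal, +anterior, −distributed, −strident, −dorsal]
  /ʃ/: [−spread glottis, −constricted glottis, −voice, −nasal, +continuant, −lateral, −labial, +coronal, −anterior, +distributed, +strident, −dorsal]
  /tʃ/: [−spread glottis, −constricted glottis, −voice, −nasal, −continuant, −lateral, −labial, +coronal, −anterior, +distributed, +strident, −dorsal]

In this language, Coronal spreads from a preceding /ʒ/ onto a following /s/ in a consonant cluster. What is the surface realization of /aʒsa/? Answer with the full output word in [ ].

[aʒʃa]

Coronal immediately or transitively dominates [coronal], [anterior], [distributed], [strident].
After delinking /s/'s Coronal and linking /ʒ/'s, the affected terminals become [+coronal], [−anterior], [+distributed], [+strident]; [spread glottis], [constricted glottis], [voice], … (outside Coronal) are retained from /s/.
This feature bundle is that of [ʃ], so /aʒsa/ surfaces as [aʒʃa].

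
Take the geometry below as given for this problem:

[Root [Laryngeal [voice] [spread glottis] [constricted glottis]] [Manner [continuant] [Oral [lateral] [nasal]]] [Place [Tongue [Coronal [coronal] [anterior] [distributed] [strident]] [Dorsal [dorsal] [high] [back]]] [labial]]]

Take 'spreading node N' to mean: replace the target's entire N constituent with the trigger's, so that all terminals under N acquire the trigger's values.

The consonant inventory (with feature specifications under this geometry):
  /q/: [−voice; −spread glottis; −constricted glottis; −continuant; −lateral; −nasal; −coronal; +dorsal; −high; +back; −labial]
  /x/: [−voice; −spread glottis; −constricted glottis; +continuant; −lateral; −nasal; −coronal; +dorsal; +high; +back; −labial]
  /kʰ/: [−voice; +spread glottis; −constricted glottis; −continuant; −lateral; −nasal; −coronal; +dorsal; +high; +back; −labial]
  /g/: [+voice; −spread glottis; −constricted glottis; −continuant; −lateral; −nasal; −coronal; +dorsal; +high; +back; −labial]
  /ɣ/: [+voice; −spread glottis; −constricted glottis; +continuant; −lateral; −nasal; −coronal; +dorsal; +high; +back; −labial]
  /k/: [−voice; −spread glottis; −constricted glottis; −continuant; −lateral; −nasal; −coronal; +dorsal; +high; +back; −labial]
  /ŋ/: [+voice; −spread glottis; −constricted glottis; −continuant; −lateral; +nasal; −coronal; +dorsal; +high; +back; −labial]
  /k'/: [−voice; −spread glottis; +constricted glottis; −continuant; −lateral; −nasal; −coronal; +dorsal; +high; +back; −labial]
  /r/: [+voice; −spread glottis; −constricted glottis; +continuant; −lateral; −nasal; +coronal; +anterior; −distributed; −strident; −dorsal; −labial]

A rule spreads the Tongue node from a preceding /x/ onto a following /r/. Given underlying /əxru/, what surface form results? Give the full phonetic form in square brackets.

[əxɣu]

Tongue immediately or transitively dominates [coronal], [anterior], [distributed], [strident], [dorsal], [high], [back].
Spreading Tongue from /x/ onto /r/ replaces those values with /x/'s: [−coronal], [+dorsal], [+high], [+back]. Features outside Tongue ([voice], [spread glottis], [constricted glottis], …) stay as in /r/.
Among the inventory, only /ɣ/ has exactly this specification, giving the surface form [əxɣu].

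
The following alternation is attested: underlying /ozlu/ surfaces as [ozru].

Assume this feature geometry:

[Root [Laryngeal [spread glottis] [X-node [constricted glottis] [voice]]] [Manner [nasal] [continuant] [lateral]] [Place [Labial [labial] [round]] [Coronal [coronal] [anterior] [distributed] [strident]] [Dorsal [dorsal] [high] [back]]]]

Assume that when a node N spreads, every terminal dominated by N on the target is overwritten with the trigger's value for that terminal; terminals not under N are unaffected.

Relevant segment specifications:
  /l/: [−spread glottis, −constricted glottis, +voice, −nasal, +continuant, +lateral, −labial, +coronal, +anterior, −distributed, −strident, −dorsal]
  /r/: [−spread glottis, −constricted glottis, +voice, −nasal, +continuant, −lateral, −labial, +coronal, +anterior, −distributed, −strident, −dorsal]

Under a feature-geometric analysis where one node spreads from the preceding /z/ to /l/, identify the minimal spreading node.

The alternation /l/ → [r] changes [lateral] and nothing else.
Only a single terminal changes, and /z/ supplies the new value, so [lateral] itself is the minimal spreading constituent.
[strident], a feature on which the two segments disagree outside [lateral], is unchanged — nothing dominating it spread, and [lateral] is the minimal sufficient constituent.

[lateral]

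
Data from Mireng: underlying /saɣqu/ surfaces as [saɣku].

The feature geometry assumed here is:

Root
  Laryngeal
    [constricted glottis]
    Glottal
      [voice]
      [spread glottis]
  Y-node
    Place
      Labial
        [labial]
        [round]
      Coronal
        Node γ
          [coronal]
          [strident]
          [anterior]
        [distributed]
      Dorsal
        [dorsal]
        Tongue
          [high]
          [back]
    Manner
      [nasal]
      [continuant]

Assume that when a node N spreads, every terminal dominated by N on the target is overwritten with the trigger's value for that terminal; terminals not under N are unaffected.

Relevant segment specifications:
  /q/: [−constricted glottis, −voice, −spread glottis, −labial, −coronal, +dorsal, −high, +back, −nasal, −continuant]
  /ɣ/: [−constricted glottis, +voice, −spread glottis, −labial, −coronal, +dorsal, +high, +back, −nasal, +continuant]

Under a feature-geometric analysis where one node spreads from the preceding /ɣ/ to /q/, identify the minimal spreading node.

Comparing /q/ with its surface form [k], the only feature that changes is [high].
Since just one terminal is affected and it takes /ɣ/'s value, spreading the terminal [high] alone is sufficient and minimal.
Features on which the two segments disagree outside [high], such as [continuant], [voice], are unchanged — nothing dominating them spread, and [high] is the minimal sufficient constituent.

[high]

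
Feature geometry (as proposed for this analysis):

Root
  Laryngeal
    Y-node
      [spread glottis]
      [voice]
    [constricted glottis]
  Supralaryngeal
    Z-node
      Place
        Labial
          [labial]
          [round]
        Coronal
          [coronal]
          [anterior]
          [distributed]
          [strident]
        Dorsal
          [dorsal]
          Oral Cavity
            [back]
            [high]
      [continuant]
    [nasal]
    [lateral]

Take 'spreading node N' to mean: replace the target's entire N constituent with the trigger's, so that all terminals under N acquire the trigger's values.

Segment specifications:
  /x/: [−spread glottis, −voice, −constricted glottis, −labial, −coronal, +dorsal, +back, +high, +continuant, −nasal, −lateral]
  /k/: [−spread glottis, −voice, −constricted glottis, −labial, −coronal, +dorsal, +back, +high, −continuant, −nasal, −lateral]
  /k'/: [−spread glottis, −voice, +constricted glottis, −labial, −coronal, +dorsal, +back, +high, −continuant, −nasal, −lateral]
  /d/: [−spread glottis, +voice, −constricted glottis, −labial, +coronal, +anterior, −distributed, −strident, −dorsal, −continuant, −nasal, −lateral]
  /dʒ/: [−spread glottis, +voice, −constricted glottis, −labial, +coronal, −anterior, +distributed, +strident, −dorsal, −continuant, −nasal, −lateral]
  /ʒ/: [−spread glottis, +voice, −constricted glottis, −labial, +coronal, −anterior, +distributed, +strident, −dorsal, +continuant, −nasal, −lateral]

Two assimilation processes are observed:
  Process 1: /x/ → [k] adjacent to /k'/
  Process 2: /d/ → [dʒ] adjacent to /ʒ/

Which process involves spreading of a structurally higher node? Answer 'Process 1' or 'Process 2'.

Process 1

In Process 1, [continuant] changes, so the minimal spreading node is [continuant] at depth 3.
In Process 2, [anterior], [distributed], [strident] change, so the minimal spreading node is Coronal at depth 4.
Depth 3 < depth 4; Process 1 involves the structurally higher constituent [continuant].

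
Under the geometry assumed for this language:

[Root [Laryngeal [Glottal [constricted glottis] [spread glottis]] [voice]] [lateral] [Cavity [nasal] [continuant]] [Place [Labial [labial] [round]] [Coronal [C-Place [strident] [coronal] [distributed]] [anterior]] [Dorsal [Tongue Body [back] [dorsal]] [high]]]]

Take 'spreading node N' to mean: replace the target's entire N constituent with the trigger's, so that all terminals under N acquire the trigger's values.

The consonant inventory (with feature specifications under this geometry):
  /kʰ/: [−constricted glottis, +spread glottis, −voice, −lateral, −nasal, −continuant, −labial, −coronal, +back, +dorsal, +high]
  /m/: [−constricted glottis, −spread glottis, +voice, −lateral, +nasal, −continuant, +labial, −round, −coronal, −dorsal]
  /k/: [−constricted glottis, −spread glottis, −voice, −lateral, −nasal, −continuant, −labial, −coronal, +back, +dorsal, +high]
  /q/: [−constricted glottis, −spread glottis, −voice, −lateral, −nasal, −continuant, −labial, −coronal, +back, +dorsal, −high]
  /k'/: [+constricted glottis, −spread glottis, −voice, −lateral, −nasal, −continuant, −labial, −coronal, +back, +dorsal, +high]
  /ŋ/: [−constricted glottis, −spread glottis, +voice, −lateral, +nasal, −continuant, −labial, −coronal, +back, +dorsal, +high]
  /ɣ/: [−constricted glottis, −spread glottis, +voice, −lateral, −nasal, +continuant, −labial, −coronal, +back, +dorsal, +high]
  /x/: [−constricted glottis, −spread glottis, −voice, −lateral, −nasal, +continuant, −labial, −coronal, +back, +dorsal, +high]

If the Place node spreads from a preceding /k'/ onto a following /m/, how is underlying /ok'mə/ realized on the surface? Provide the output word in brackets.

Terminals under Place in this geometry: [labial], [round], [strident], [coronal], [distributed], [anterior], [back], [dorsal], [high].
The target acquires /k'/'s values for everything under Place — [−labial], [−coronal], [+back], [+dorsal], [+high] — while keeping its own [constricted glottis], [spread glottis], [voice], ….
Among the inventory, only /ŋ/ has exactly this specification, giving the surface form [ok'ŋə].

[ok'ŋə]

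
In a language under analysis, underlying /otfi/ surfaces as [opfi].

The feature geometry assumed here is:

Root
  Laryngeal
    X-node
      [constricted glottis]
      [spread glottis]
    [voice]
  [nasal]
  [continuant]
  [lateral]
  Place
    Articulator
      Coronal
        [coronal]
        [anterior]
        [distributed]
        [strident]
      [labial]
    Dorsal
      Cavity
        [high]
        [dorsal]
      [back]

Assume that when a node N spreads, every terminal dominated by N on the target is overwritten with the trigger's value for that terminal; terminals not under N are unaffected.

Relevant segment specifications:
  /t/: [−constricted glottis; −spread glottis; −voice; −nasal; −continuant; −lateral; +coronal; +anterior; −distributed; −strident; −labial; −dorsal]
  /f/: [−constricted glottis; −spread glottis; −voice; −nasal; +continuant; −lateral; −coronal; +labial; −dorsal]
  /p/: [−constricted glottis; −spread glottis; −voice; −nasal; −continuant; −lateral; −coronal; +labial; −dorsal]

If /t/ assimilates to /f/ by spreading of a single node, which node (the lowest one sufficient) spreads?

/t/ and [p] differ in [labial], [coronal], [anterior], [distributed], [strident]; every other specified feature is identical.
The smallest constituent containing every changed terminal is Articulator — each of its daughters lacks at least one of the affected features.
If Articulator spreads, every terminal under it takes /f/'s value, producing [p] as observed.
[continuant], a feature on which the two segments disagree outside Articulator, is unchanged — nothing dominating it spread, and Articulator is the minimal sufficient constituent.

Articulator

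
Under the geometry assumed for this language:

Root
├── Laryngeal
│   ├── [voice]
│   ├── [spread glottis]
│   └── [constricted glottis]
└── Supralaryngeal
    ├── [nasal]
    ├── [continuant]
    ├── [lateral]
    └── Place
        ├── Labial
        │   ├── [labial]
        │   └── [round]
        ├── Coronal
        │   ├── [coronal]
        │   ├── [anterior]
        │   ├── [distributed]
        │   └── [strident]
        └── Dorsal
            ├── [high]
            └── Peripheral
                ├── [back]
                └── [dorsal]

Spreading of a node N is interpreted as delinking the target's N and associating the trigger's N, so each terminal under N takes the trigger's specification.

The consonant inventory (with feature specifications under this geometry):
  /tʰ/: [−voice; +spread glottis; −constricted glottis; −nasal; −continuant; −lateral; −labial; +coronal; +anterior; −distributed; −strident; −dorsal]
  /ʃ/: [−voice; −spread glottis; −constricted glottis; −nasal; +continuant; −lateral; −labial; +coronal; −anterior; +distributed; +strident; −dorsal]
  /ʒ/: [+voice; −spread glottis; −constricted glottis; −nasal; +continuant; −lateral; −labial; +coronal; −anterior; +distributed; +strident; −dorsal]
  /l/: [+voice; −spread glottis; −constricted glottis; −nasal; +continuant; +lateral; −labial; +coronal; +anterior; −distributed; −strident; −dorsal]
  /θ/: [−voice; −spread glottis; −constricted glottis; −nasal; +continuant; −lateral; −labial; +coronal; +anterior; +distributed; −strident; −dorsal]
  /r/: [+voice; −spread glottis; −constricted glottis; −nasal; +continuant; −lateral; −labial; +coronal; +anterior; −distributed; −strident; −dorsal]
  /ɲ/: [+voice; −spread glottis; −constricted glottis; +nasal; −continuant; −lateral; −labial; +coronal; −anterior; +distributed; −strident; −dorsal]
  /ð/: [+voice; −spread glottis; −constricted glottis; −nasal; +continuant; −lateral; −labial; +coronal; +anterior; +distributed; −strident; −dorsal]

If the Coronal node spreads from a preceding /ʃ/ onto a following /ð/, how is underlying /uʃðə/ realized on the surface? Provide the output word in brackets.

[uʃʒə]

Coronal immediately or transitively dominates [coronal], [anterior], [distributed], [strident].
After delinking /ð/'s Coronal and linking /ʃ/'s, the affected terminals become [+coronal], [−anterior], [+distributed], [+strident]; [voice], [spread glottis], [constricted glottis], … (outside Coronal) are retained from /ð/.
The resulting bundle matches /ʒ/ in the inventory; substituting it for /ð/ gives [uʃʒə].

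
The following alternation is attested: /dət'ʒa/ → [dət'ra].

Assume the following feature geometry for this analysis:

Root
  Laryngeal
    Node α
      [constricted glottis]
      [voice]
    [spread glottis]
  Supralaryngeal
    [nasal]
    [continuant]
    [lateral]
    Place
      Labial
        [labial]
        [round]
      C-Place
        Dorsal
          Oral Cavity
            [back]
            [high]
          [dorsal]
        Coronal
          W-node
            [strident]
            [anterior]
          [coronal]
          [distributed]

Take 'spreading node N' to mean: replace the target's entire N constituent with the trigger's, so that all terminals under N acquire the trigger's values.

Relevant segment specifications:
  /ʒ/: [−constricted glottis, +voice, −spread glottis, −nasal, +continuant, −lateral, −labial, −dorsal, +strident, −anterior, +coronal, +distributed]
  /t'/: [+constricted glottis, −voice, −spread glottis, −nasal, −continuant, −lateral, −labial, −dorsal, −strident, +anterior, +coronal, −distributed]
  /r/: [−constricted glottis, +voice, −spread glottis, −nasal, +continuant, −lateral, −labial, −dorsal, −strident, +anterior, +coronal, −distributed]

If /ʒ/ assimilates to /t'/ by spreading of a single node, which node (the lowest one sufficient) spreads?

Coronal

Comparing /ʒ/ with its surface form [r], the features that change are [anterior], [distributed], [strident].
In this geometry the lowest node dominating all of them is Coronal: every daughter of Coronal dominates only a proper subset, so no lower node suffices.
Delinking /ʒ/'s Coronal and associating /t'/'s Coronal gives precisely the feature bundle of [r].
[voice], [constricted glottis] stay as in /ʒ/ although /t'/ differs there, so no node dominating them spread; among the remaining candidates Coronal is the lowest that derives the output.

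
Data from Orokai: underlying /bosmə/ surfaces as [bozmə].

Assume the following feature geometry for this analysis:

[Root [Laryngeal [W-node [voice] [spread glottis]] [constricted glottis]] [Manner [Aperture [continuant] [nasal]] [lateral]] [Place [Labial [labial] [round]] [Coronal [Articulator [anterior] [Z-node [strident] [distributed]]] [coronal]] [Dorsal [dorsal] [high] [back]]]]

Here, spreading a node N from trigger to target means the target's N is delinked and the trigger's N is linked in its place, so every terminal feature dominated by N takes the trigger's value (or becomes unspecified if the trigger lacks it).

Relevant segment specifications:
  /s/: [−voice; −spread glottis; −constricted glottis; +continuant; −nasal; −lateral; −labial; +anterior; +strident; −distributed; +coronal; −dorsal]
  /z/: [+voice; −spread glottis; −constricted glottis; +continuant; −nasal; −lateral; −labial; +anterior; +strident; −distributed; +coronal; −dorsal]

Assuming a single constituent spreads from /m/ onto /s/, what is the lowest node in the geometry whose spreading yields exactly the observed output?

[voice]

Comparing /s/ with its surface form [z], the only feature that changes is [voice].
Only a single terminal changes, and /m/ supplies the new value, so [voice] itself is the minimal spreading constituent.
[labial], [continuant] stay as in /s/ although /m/ differs there, so no node dominating them spread; among the remaining candidates [voice] is the lowest that derives the output.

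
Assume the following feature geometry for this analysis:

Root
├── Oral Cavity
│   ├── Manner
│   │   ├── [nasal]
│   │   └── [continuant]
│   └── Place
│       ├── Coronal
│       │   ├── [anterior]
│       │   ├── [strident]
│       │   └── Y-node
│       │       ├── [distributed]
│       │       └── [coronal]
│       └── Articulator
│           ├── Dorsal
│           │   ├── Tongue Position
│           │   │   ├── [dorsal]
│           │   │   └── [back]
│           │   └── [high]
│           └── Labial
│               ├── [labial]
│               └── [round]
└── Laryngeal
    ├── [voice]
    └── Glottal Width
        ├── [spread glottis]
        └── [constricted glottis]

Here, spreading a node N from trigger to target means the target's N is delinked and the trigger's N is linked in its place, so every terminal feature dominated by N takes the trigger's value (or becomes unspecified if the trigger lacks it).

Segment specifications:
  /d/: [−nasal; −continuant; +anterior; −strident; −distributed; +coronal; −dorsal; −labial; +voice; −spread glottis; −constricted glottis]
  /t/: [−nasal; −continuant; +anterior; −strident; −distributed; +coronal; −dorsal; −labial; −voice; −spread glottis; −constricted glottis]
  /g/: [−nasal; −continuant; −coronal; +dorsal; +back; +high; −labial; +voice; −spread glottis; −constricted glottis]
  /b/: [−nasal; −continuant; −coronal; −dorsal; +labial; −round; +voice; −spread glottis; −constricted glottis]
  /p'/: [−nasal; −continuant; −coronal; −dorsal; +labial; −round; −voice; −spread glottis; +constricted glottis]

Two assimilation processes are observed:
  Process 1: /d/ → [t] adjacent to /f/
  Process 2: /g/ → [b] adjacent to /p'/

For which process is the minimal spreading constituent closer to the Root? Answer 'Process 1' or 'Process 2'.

In Process 1, [voice] changes, so the minimal spreading node is [voice] at depth 2.
Process 2: the features that change are [labial], [round], [dorsal], [high], [back]; the minimal node is Articulator (depth 3).
[voice] (depth 2) sits above Articulator (depth 3), making Process 1 the one with the higher spreading node.

Process 1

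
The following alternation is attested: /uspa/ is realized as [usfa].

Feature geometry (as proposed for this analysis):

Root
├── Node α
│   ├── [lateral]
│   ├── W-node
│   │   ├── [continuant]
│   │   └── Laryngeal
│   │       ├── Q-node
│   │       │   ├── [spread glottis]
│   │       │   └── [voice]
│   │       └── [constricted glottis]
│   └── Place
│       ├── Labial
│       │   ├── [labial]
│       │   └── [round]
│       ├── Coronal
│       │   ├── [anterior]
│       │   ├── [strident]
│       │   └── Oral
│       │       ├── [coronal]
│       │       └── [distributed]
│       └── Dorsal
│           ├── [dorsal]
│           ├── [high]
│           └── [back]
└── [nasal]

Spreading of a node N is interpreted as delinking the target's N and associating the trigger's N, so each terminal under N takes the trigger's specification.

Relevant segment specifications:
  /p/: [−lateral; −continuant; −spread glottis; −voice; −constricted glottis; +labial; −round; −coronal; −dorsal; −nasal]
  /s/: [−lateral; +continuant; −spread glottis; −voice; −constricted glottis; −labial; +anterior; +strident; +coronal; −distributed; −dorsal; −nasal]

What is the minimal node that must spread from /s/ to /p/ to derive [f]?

[continuant]

Comparing /p/ with its surface form [f], the only feature that changes is [continuant].
Since just one terminal is affected and it takes /s/'s value, spreading the terminal [continuant] alone is sufficient and minimal.
[labial], [coronal] stay as in /p/ although /s/ differs there, so no node dominating them spread; among the remaining candidates [continuant] is the lowest that derives the output.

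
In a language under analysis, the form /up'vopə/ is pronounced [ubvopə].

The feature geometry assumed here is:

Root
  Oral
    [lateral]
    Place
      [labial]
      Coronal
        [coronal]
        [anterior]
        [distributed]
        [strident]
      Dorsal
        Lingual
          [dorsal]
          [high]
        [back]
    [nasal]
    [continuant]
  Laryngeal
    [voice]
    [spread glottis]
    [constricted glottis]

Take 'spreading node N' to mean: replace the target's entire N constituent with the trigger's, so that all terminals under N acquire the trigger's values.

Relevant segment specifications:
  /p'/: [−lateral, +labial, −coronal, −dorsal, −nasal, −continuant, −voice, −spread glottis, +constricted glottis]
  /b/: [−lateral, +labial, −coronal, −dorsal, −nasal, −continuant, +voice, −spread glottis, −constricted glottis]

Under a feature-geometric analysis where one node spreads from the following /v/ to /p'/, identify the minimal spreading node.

/p'/ and [b] differ in [voice], [constricted glottis]; every other specified feature is identical.
Tracing each changed feature up the tree, the paths first meet at Laryngeal; any lower node misses at least one of them.
If Laryngeal spreads, every terminal under it takes /v/'s value, producing [b] as observed.
[continuant] — on which /v/ differs from /p'/ — is unchanged, so Root cannot have spread; the constituent is no larger than Laryngeal.

Laryngeal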